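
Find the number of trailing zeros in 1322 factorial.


floor(1322/5) = 264
floor(1322/25) = 52
floor(1322/125) = 10
floor(1322/625) = 2
Total = 328

328 trailing zeros


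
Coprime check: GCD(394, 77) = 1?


Euclidean algorithm:
394 = 5 * 77 + 9
77 = 8 * 9 + 5
9 = 1 * 5 + 4
5 = 1 * 4 + 1
4 = 4 * 1 + 0
GCD(394, 77) = 1

Yes, coprime (GCD = 1)


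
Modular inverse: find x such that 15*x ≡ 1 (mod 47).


Use the extended Euclidean algorithm on (47, 15); each row r = 47*s + 15*t:
r=47, s=1, t=0
r=15, s=0, t=1
q=3: r=2, s=1, t=-3   [47*(1) + 15*(-3) = 2]
q=7: r=1, s=-7, t=22   [47*(-7) + 15*(22) = 1]
q=2: r=0, s=15, t=-47   [47*(15) + 15*(-47) = 0]
GCD = 1 with t = 22, so 15*(22) ≡ 1 (mod 47)
Inverse = 22 mod 47 = 22
Check: 15 * 22 = 330 ≡ 1 (mod 47)

15^(-1) ≡ 22 (mod 47)


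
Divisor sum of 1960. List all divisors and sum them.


Divisors of 1960: 1, 2, 4, 5, 7, 8, 10, 14, 20, 28, 35, 40, 49, 56, 70, 98, 140, 196, 245, 280, 392, 490, 980, 1960
Sum = 1 + 2 + 4 + 5 + 7 + 8 + 10 + 14 + 20 + 28 + 35 + 40 + 49 + 56 + 70 + 98 + 140 + 196 + 245 + 280 + 392 + 490 + 980 + 1960 = 5130

σ(1960) = 5130


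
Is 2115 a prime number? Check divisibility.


2115 / 3 = 705 (exact division)
2115 is NOT prime.

No, 2115 is not prime


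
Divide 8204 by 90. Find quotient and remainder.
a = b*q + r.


8204 = 90 * 91 + 14
Check: 8190 + 14 = 8204

q = 91, r = 14


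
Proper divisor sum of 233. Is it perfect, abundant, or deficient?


Proper divisors: 1
Sum = 1 = 1
1 < 233 → deficient

s(233) = 1 (deficient)


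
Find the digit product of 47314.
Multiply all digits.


4 × 7 × 3 × 1 × 4 = 336


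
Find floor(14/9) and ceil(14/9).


14/9 = 1.5556
floor = 1
ceil = 2

floor = 1, ceil = 2


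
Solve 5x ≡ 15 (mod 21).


GCD(5, 21) = 1, unique solution
a^(-1) mod 21 = 17
x = 17 * 15 mod 21 = 3

x ≡ 3 (mod 21)


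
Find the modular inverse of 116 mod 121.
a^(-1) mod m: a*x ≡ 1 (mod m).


Use the extended Euclidean algorithm on (121, 116); each row r = 121*s + 116*t:
r=121, s=1, t=0
r=116, s=0, t=1
q=1: r=5, s=1, t=-1   [121*(1) + 116*(-1) = 5]
q=23: r=1, s=-23, t=24   [121*(-23) + 116*(24) = 1]
q=5: r=0, s=116, t=-121   [121*(116) + 116*(-121) = 0]
GCD = 1 with t = 24, so 116*(24) ≡ 1 (mod 121)
Inverse = 24 mod 121 = 24
Check: 116 * 24 = 2784 ≡ 1 (mod 121)

116^(-1) ≡ 24 (mod 121)


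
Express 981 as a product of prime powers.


981 / 3 = 327
327 / 3 = 109
109 / 109 = 1
981 = 3^2 × 109


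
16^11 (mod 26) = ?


16^1 mod 26 = 16
16^2 mod 26 = 22
16^3 mod 26 = 14
16^4 mod 26 = 16
16^5 mod 26 = 22
16^6 mod 26 = 14
16^7 mod 26 = 16
16^8 mod 26 = 22
16^9 mod 26 = 14
16^10 mod 26 = 16
16^11 mod 26 = 22


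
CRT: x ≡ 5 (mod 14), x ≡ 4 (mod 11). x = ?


M = 14*11 = 154
M1 = M/14 = 11, M2 = M/11 = 14
M1^(-1) mod 14 = 9, M2^(-1) mod 11 = 4
x = 5*11*9 + 4*14*4 = 719
719 mod 154 = 103
Check: 103 mod 14 = 5 ✓, 103 mod 11 = 4 ✓

x ≡ 103 (mod 154)


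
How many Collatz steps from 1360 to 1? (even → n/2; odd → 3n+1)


1360 → 680 → 340 → 170 → 85 → 256 → 128 → 64 → 32 → 16 → 8 → 4 → 2 → 1
Total steps = 13

13 steps


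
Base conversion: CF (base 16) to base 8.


CF (base 16) = 207 (decimal)
207 (decimal) = 317 (base 8)


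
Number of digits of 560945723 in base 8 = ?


560945723 in base 8 = 4133655073
Number of digits = 10

10 digits (base 8)


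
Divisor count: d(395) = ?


395 = 5^1 × 79^1
d(395) = (1+1) × (1+1) = 4

4 divisors


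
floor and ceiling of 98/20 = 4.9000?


98/20 = 4.9000
floor = 4
ceil = 5

floor = 4, ceil = 5


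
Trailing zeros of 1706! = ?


floor(1706/5) = 341
floor(1706/25) = 68
floor(1706/125) = 13
floor(1706/625) = 2
Total = 424

424 trailing zeros


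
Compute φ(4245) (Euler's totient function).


4245 = 3 × 5 × 283
Prime factors: 3, 5, 283
φ(4245) = 4245 × (1-1/3) × (1-1/5) × (1-1/283)
= 4245 × 2/3 × 4/5 × 282/283 = 2256

φ(4245) = 2256


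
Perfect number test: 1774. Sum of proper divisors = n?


Proper divisors of 1774: 1, 2, 887
Sum = 1 + 2 + 887 = 890

No, 1774 is not perfect (890 ≠ 1774)


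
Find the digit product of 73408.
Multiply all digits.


7 × 3 × 4 × 0 × 8 = 0


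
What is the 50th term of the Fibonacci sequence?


Sequence: 1, 1, 2, 3, 5, 8, 13, 21, 34, 55, 89, 144, 233, 377, 610, 987, 1597, 2584, 4181, 6765, 10946, 17711, 28657, 46368, 75025, 121393, 196418, 317811, 514229, 832040, 1346269, 2178309, 3524578, 5702887, 9227465, 14930352, 24157817, 39088169, 63245986, 102334155, 165580141, 267914296, 433494437, 701408733, 1134903170, 1836311903, 2971215073, 4807526976, 7778742049, 12586269025
F(50) = 12586269025


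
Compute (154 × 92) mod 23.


154 × 92 = 14168
14168 mod 23 = 0


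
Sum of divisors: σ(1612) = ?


Divisors of 1612: 1, 2, 4, 13, 26, 31, 52, 62, 124, 403, 806, 1612
Sum = 1 + 2 + 4 + 13 + 26 + 31 + 52 + 62 + 124 + 403 + 806 + 1612 = 3136

σ(1612) = 3136


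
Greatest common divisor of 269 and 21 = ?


269 = 12 * 21 + 17
21 = 1 * 17 + 4
17 = 4 * 4 + 1
4 = 4 * 1 + 0
GCD = 1


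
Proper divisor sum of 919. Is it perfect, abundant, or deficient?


Proper divisors: 1
Sum = 1 = 1
1 < 919 → deficient

s(919) = 1 (deficient)


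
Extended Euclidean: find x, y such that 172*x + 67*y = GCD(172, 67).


Tabular extended Euclidean (each row: r = 172*s + 67*t):
r=172, s=1, t=0
r=67, s=0, t=1
q=2: r=38, s=1, t=-2   [172*(1) + 67*(-2) = 38]
q=1: r=29, s=-1, t=3   [172*(-1) + 67*(3) = 29]
q=1: r=9, s=2, t=-5   [172*(2) + 67*(-5) = 9]
q=3: r=2, s=-7, t=18   [172*(-7) + 67*(18) = 2]
q=4: r=1, s=30, t=-77   [172*(30) + 67*(-77) = 1]
q=2: r=0, s=-67, t=172   [172*(-67) + 67*(172) = 0]
GCD = 1; from the row with r=1: x=30, y=-77
Check: 172*(30) + 67*(-77) = 5160 - 5159 = 1

GCD = 1, x = 30, y = -77


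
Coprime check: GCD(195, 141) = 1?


Euclidean algorithm:
195 = 1 * 141 + 54
141 = 2 * 54 + 33
54 = 1 * 33 + 21
33 = 1 * 21 + 12
21 = 1 * 12 + 9
12 = 1 * 9 + 3
9 = 3 * 3 + 0
GCD(195, 141) = 3

No, not coprime (GCD = 3)


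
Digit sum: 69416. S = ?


6 + 9 + 4 + 1 + 6 = 26


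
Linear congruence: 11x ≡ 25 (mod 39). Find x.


GCD(11, 39) = 1, unique solution
a^(-1) mod 39 = 32
x = 32 * 25 mod 39 = 20

x ≡ 20 (mod 39)


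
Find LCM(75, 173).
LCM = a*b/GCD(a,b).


GCD(75, 173) = 1
LCM = 75*173/1 = 12975/1 = 12975

LCM = 12975


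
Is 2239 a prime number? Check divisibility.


Check divisors up to sqrt(2239) = 47.3181
No divisors found.
2239 is prime.

Yes, 2239 is prime


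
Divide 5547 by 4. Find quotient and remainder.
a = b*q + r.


5547 = 4 * 1386 + 3
Check: 5544 + 3 = 5547

q = 1386, r = 3


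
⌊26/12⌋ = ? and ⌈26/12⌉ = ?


26/12 = 2.1667
floor = 2
ceil = 3

floor = 2, ceil = 3


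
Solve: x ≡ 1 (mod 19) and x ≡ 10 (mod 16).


M = 19*16 = 304
M1 = M/19 = 16, M2 = M/16 = 19
M1^(-1) mod 19 = 6, M2^(-1) mod 16 = 11
x = 1*16*6 + 10*19*11 = 2186
2186 mod 304 = 58
Check: 58 mod 19 = 1 ✓, 58 mod 16 = 10 ✓

x ≡ 58 (mod 304)


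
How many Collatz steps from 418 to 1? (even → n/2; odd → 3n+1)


418 → 209 → 628 → 314 → 157 → 472 → 236 → 118 → 59 → 178 → 89 → 268 → 134 → 67 → 202 → 101 → 304 → 152 → 76 → 38 → 19 → 58 → 29 → 88 → 44 → 22 → 11 → 34 → 17 → 52 → 26 → 13 → 40 → 20 → 10 → 5 → 16 → 8 → 4 → 2 → 1
Total steps = 40

40 steps


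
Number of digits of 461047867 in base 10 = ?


461047867 has 9 digits in base 10
floor(log10(461047867)) + 1 = floor(8.6637) + 1 = 9

9 digits (base 10)


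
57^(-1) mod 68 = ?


Use the extended Euclidean algorithm on (68, 57); each row r = 68*s + 57*t:
r=68, s=1, t=0
r=57, s=0, t=1
q=1: r=11, s=1, t=-1   [68*(1) + 57*(-1) = 11]
q=5: r=2, s=-5, t=6   [68*(-5) + 57*(6) = 2]
q=5: r=1, s=26, t=-31   [68*(26) + 57*(-31) = 1]
q=2: r=0, s=-57, t=68   [68*(-57) + 57*(68) = 0]
GCD = 1 with t = -31, so 57*(-31) ≡ 1 (mod 68)
Inverse = -31 mod 68 = 37
Check: 57 * 37 = 2109 ≡ 1 (mod 68)

57^(-1) ≡ 37 (mod 68)


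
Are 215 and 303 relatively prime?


Euclidean algorithm:
303 = 1 * 215 + 88
215 = 2 * 88 + 39
88 = 2 * 39 + 10
39 = 3 * 10 + 9
10 = 1 * 9 + 1
9 = 9 * 1 + 0
GCD(215, 303) = 1

Yes, coprime (GCD = 1)


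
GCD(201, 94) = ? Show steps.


201 = 2 * 94 + 13
94 = 7 * 13 + 3
13 = 4 * 3 + 1
3 = 3 * 1 + 0
GCD = 1


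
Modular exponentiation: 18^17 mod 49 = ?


18^1 mod 49 = 18
18^2 mod 49 = 30
18^3 mod 49 = 1
18^4 mod 49 = 18
18^5 mod 49 = 30
18^6 mod 49 = 1
18^7 mod 49 = 18
18^8 mod 49 = 30
18^9 mod 49 = 1
18^10 mod 49 = 18
18^11 mod 49 = 30
18^12 mod 49 = 1
18^13 mod 49 = 18
18^14 mod 49 = 30
18^15 mod 49 = 1
18^16 mod 49 = 18
18^17 mod 49 = 30


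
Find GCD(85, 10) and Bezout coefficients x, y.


Tabular extended Euclidean (each row: r = 85*s + 10*t):
r=85, s=1, t=0
r=10, s=0, t=1
q=8: r=5, s=1, t=-8   [85*(1) + 10*(-8) = 5]
q=2: r=0, s=-2, t=17   [85*(-2) + 10*(17) = 0]
GCD = 5; from the row with r=5: x=1, y=-8
Check: 85*(1) + 10*(-8) = 85 - 80 = 5

GCD = 5, x = 1, y = -8


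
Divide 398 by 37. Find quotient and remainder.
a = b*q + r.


398 = 37 * 10 + 28
Check: 370 + 28 = 398

q = 10, r = 28


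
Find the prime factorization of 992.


992 / 2 = 496
496 / 2 = 248
248 / 2 = 124
124 / 2 = 62
62 / 2 = 31
31 / 31 = 1
992 = 2^5 × 31


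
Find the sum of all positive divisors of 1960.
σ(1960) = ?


Divisors of 1960: 1, 2, 4, 5, 7, 8, 10, 14, 20, 28, 35, 40, 49, 56, 70, 98, 140, 196, 245, 280, 392, 490, 980, 1960
Sum = 1 + 2 + 4 + 5 + 7 + 8 + 10 + 14 + 20 + 28 + 35 + 40 + 49 + 56 + 70 + 98 + 140 + 196 + 245 + 280 + 392 + 490 + 980 + 1960 = 5130

σ(1960) = 5130


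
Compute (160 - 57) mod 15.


160 - 57 = 103
103 mod 15 = 13


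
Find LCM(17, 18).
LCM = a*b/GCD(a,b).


GCD(17, 18) = 1
LCM = 17*18/1 = 306/1 = 306

LCM = 306


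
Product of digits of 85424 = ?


8 × 5 × 4 × 2 × 4 = 1280


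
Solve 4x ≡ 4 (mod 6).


GCD(4, 6) = 2 divides 4
Divide: 2x ≡ 2 (mod 3)
x ≡ 1 (mod 3)


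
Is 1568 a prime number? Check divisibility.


1568 / 2 = 784 (exact division)
1568 is NOT prime.

No, 1568 is not prime


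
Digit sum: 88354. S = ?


8 + 8 + 3 + 5 + 4 = 28


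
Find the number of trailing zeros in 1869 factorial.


floor(1869/5) = 373
floor(1869/25) = 74
floor(1869/125) = 14
floor(1869/625) = 2
Total = 463

463 trailing zeros


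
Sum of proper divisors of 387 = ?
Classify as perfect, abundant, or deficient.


Proper divisors: 1, 3, 9, 43, 129
Sum = 1 + 3 + 9 + 43 + 129 = 185
185 < 387 → deficient

s(387) = 185 (deficient)


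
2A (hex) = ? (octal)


2A (base 16) = 42 (decimal)
42 (decimal) = 52 (base 8)


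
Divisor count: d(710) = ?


710 = 2^1 × 5^1 × 71^1
d(710) = (1+1) × (1+1) × (1+1) = 8

8 divisors


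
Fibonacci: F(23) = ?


Sequence: 1, 1, 2, 3, 5, 8, 13, 21, 34, 55, 89, 144, 233, 377, 610, 987, 1597, 2584, 4181, 6765, 10946, 17711, 28657
F(23) = 28657


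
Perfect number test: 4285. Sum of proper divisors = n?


Proper divisors of 4285: 1, 5, 857
Sum = 1 + 5 + 857 = 863

No, 4285 is not perfect (863 ≠ 4285)


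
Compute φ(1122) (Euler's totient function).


1122 = 2 × 3 × 11 × 17
Prime factors: 2, 3, 11, 17
φ(1122) = 1122 × (1-1/2) × (1-1/3) × (1-1/11) × (1-1/17)
= 1122 × 1/2 × 2/3 × 10/11 × 16/17 = 320

φ(1122) = 320


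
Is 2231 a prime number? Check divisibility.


2231 / 23 = 97 (exact division)
2231 is NOT prime.

No, 2231 is not prime


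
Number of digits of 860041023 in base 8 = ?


860041023 in base 8 = 6320627477
Number of digits = 10

10 digits (base 8)


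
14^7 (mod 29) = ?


14^1 mod 29 = 14
14^2 mod 29 = 22
14^3 mod 29 = 18
14^4 mod 29 = 20
14^5 mod 29 = 19
14^6 mod 29 = 5
14^7 mod 29 = 12


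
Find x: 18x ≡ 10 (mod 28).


GCD(18, 28) = 2 divides 10
Divide: 9x ≡ 5 (mod 14)
x ≡ 13 (mod 14)


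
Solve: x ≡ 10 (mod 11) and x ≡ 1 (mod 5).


M = 11*5 = 55
M1 = M/11 = 5, M2 = M/5 = 11
M1^(-1) mod 11 = 9, M2^(-1) mod 5 = 1
x = 10*5*9 + 1*11*1 = 461
461 mod 55 = 21
Check: 21 mod 11 = 10 ✓, 21 mod 5 = 1 ✓

x ≡ 21 (mod 55)


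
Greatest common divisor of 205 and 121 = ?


205 = 1 * 121 + 84
121 = 1 * 84 + 37
84 = 2 * 37 + 10
37 = 3 * 10 + 7
10 = 1 * 7 + 3
7 = 2 * 3 + 1
3 = 3 * 1 + 0
GCD = 1


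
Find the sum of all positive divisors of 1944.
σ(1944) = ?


Divisors of 1944: 1, 2, 3, 4, 6, 8, 9, 12, 18, 24, 27, 36, 54, 72, 81, 108, 162, 216, 243, 324, 486, 648, 972, 1944
Sum = 1 + 2 + 3 + 4 + 6 + 8 + 9 + 12 + 18 + 24 + 27 + 36 + 54 + 72 + 81 + 108 + 162 + 216 + 243 + 324 + 486 + 648 + 972 + 1944 = 5460

σ(1944) = 5460


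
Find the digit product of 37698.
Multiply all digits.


3 × 7 × 6 × 9 × 8 = 9072


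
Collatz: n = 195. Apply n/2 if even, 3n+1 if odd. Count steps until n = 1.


195 → 586 → 293 → 880 → 440 → 220 → 110 → 55 → 166 → 83 → 250 → 125 → 376 → 188 → 94 → 47 → 142 → 71 → 214 → 107 → 322 → 161 → 484 → 242 → 121 → 364 → 182 → 91 → 274 → 137 → 412 → 206 → 103 → 310 → 155 → 466 → 233 → 700 → 350 → 175 → 526 → 263 → 790 → 395 → 1186 → 593 → 1780 → 890 → 445 → 1336 → 668 → 334 → 167 → 502 → 251 → 754 → 377 → 1132 → 566 → 283 → 850 → 425 → 1276 → 638 → 319 → 958 → 479 → 1438 → 719 → 2158 → 1079 → 3238 → 1619 → 4858 → 2429 → 7288 → 3644 → 1822 → 911 → 2734 → 1367 → 4102 → 2051 → 6154 → 3077 → 9232 → 4616 → 2308 → 1154 → 577 → 1732 → 866 → 433 → 1300 → 650 → 325 → 976 → 488 → 244 → 122 → 61 → 184 → 92 → 46 → 23 → 70 → 35 → 106 → 53 → 160 → 80 → 40 → 20 → 10 → 5 → 16 → 8 → 4 → 2 → 1
Total steps = 119

119 steps


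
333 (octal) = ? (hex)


333 (base 8) = 219 (decimal)
219 (decimal) = DB (base 16)


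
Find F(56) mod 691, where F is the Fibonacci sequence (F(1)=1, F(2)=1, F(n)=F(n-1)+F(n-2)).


F(k) mod 691 for k=1..56:
1, 1, 2, 3, 5, 8, 13, 21, 34, 55, 89, 144, 233, 377, 610, 296, 215, 511, 35, 546, 581, 436, 326, 71, 397, 468, 174, 642, 125, 76, 201, 277, 478, 64, 542, 606, 457, 372, 138, 510, 648, 467, 424, 200, 624, 133, 66, 199, 265, 464, 38, 502, 540, 351, 200, 551
F(56) mod 691 = 551


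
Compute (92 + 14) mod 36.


92 + 14 = 106
106 mod 36 = 34


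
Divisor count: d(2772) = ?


2772 = 2^2 × 3^2 × 7^1 × 11^1
d(2772) = (2+1) × (2+1) × (1+1) × (1+1) = 36

36 divisors


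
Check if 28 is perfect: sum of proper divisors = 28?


Proper divisors of 28: 1, 2, 4, 7, 14
Sum = 1 + 2 + 4 + 7 + 14 = 28

Yes, 28 is perfect (28 = 28)


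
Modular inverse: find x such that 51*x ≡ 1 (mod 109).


Use the extended Euclidean algorithm on (109, 51); each row r = 109*s + 51*t:
r=109, s=1, t=0
r=51, s=0, t=1
q=2: r=7, s=1, t=-2   [109*(1) + 51*(-2) = 7]
q=7: r=2, s=-7, t=15   [109*(-7) + 51*(15) = 2]
q=3: r=1, s=22, t=-47   [109*(22) + 51*(-47) = 1]
q=2: r=0, s=-51, t=109   [109*(-51) + 51*(109) = 0]
GCD = 1 with t = -47, so 51*(-47) ≡ 1 (mod 109)
Inverse = -47 mod 109 = 62
Check: 51 * 62 = 3162 ≡ 1 (mod 109)

51^(-1) ≡ 62 (mod 109)


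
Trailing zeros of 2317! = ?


floor(2317/5) = 463
floor(2317/25) = 92
floor(2317/125) = 18
floor(2317/625) = 3
Total = 576

576 trailing zeros


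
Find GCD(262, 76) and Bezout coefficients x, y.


Tabular extended Euclidean (each row: r = 262*s + 76*t):
r=262, s=1, t=0
r=76, s=0, t=1
q=3: r=34, s=1, t=-3   [262*(1) + 76*(-3) = 34]
q=2: r=8, s=-2, t=7   [262*(-2) + 76*(7) = 8]
q=4: r=2, s=9, t=-31   [262*(9) + 76*(-31) = 2]
q=4: r=0, s=-38, t=131   [262*(-38) + 76*(131) = 0]
GCD = 2; from the row with r=2: x=9, y=-31
Check: 262*(9) + 76*(-31) = 2358 - 2356 = 2

GCD = 2, x = 9, y = -31


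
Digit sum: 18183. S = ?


1 + 8 + 1 + 8 + 3 = 21


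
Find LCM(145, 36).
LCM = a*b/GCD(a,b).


GCD(145, 36) = 1
LCM = 145*36/1 = 5220/1 = 5220

LCM = 5220


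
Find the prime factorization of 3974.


3974 / 2 = 1987
1987 / 1987 = 1
3974 = 2 × 1987


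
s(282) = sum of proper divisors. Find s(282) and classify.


Proper divisors: 1, 2, 3, 6, 47, 94, 141
Sum = 1 + 2 + 3 + 6 + 47 + 94 + 141 = 294
294 > 282 → abundant

s(282) = 294 (abundant)


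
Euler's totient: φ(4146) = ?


4146 = 2 × 3 × 691
Prime factors: 2, 3, 691
φ(4146) = 4146 × (1-1/2) × (1-1/3) × (1-1/691)
= 4146 × 1/2 × 2/3 × 690/691 = 1380

φ(4146) = 1380


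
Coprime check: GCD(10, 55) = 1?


Euclidean algorithm:
55 = 5 * 10 + 5
10 = 2 * 5 + 0
GCD(10, 55) = 5

No, not coprime (GCD = 5)


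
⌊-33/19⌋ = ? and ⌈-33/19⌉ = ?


-33/19 = -1.7368
floor = -2
ceil = -1

floor = -2, ceil = -1


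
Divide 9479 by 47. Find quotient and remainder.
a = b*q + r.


9479 = 47 * 201 + 32
Check: 9447 + 32 = 9479

q = 201, r = 32


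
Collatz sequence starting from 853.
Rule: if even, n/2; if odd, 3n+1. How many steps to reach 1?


853 → 2560 → 1280 → 640 → 320 → 160 → 80 → 40 → 20 → 10 → 5 → 16 → 8 → 4 → 2 → 1
Total steps = 15

15 steps


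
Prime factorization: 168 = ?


168 / 2 = 84
84 / 2 = 42
42 / 2 = 21
21 / 3 = 7
7 / 7 = 1
168 = 2^3 × 3 × 7


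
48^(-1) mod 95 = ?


Use the extended Euclidean algorithm on (95, 48); each row r = 95*s + 48*t:
r=95, s=1, t=0
r=48, s=0, t=1
q=1: r=47, s=1, t=-1   [95*(1) + 48*(-1) = 47]
q=1: r=1, s=-1, t=2   [95*(-1) + 48*(2) = 1]
q=47: r=0, s=48, t=-95   [95*(48) + 48*(-95) = 0]
GCD = 1 with t = 2, so 48*(2) ≡ 1 (mod 95)
Inverse = 2 mod 95 = 2
Check: 48 * 2 = 96 ≡ 1 (mod 95)

48^(-1) ≡ 2 (mod 95)


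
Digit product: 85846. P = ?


8 × 5 × 8 × 4 × 6 = 7680


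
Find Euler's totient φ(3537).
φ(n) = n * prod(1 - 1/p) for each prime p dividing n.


3537 = 3^3 × 131
Prime factors: 3, 131
φ(3537) = 3537 × (1-1/3) × (1-1/131)
= 3537 × 2/3 × 130/131 = 2340

φ(3537) = 2340


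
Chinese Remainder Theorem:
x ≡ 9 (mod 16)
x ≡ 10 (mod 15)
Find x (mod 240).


M = 16*15 = 240
M1 = M/16 = 15, M2 = M/15 = 16
M1^(-1) mod 16 = 15, M2^(-1) mod 15 = 1
x = 9*15*15 + 10*16*1 = 2185
2185 mod 240 = 25
Check: 25 mod 16 = 9 ✓, 25 mod 15 = 10 ✓

x ≡ 25 (mod 240)


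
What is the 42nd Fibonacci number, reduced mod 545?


F(k) mod 545 for k=1..42:
1, 1, 2, 3, 5, 8, 13, 21, 34, 55, 89, 144, 233, 377, 65, 442, 507, 404, 366, 225, 46, 271, 317, 43, 360, 403, 218, 76, 294, 370, 119, 489, 63, 7, 70, 77, 147, 224, 371, 50, 421, 471
F(42) mod 545 = 471


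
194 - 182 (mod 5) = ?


194 - 182 = 12
12 mod 5 = 2


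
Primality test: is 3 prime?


Check divisors up to sqrt(3) = 1.7321
No divisors found.
3 is prime.

Yes, 3 is prime


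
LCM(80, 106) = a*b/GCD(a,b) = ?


GCD(80, 106) = 2
LCM = 80*106/2 = 8480/2 = 4240

LCM = 4240


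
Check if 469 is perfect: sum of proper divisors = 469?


Proper divisors of 469: 1, 7, 67
Sum = 1 + 7 + 67 = 75

No, 469 is not perfect (75 ≠ 469)


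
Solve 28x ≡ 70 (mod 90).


GCD(28, 90) = 2 divides 70
Divide: 14x ≡ 35 (mod 45)
x ≡ 25 (mod 45)


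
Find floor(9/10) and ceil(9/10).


9/10 = 0.9000
floor = 0
ceil = 1

floor = 0, ceil = 1


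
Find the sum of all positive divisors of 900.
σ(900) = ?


Divisors of 900: 1, 2, 3, 4, 5, 6, 9, 10, 12, 15, 18, 20, 25, 30, 36, 45, 50, 60, 75, 90, 100, 150, 180, 225, 300, 450, 900
Sum = 1 + 2 + 3 + 4 + 5 + 6 + 9 + 10 + 12 + 15 + 18 + 20 + 25 + 30 + 36 + 45 + 50 + 60 + 75 + 90 + 100 + 150 + 180 + 225 + 300 + 450 + 900 = 2821

σ(900) = 2821


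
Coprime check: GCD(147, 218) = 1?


Euclidean algorithm:
218 = 1 * 147 + 71
147 = 2 * 71 + 5
71 = 14 * 5 + 1
5 = 5 * 1 + 0
GCD(147, 218) = 1

Yes, coprime (GCD = 1)


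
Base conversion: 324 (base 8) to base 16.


324 (base 8) = 212 (decimal)
212 (decimal) = D4 (base 16)


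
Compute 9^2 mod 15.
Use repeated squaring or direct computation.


9^1 mod 15 = 9
9^2 mod 15 = 6


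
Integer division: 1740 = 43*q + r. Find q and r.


1740 = 43 * 40 + 20
Check: 1720 + 20 = 1740

q = 40, r = 20


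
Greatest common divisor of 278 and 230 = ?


278 = 1 * 230 + 48
230 = 4 * 48 + 38
48 = 1 * 38 + 10
38 = 3 * 10 + 8
10 = 1 * 8 + 2
8 = 4 * 2 + 0
GCD = 2


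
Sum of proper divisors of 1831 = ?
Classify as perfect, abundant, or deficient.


Proper divisors: 1
Sum = 1 = 1
1 < 1831 → deficient

s(1831) = 1 (deficient)


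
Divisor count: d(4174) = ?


4174 = 2^1 × 2087^1
d(4174) = (1+1) × (1+1) = 4

4 divisors


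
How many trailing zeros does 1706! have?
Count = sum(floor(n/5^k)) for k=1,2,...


floor(1706/5) = 341
floor(1706/25) = 68
floor(1706/125) = 13
floor(1706/625) = 2
Total = 424

424 trailing zeros


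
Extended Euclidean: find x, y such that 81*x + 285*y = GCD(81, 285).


Tabular extended Euclidean (each row: r = 81*s + 285*t):
r=81, s=1, t=0
r=285, s=0, t=1
q=0: r=81, s=1, t=0   [81*(1) + 285*(0) = 81]
q=3: r=42, s=-3, t=1   [81*(-3) + 285*(1) = 42]
q=1: r=39, s=4, t=-1   [81*(4) + 285*(-1) = 39]
q=1: r=3, s=-7, t=2   [81*(-7) + 285*(2) = 3]
q=13: r=0, s=95, t=-27   [81*(95) + 285*(-27) = 0]
GCD = 3; from the row with r=3: x=-7, y=2
Check: 81*(-7) + 285*(2) = -567 + 570 = 3

GCD = 3, x = -7, y = 2


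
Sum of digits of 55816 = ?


5 + 5 + 8 + 1 + 6 = 25


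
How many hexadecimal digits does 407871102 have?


407871102 in base 16 = 184F9E7E
Number of digits = 8

8 digits (base 16)


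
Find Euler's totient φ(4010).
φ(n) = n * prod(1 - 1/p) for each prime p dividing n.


4010 = 2 × 5 × 401
Prime factors: 2, 5, 401
φ(4010) = 4010 × (1-1/2) × (1-1/5) × (1-1/401)
= 4010 × 1/2 × 4/5 × 400/401 = 1600

φ(4010) = 1600


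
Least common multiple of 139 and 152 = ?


GCD(139, 152) = 1
LCM = 139*152/1 = 21128/1 = 21128

LCM = 21128


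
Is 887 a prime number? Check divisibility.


Check divisors up to sqrt(887) = 29.7825
No divisors found.
887 is prime.

Yes, 887 is prime


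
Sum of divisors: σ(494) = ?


Divisors of 494: 1, 2, 13, 19, 26, 38, 247, 494
Sum = 1 + 2 + 13 + 19 + 26 + 38 + 247 + 494 = 840

σ(494) = 840


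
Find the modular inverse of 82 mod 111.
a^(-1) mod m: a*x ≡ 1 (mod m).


Use the extended Euclidean algorithm on (111, 82); each row r = 111*s + 82*t:
r=111, s=1, t=0
r=82, s=0, t=1
q=1: r=29, s=1, t=-1   [111*(1) + 82*(-1) = 29]
q=2: r=24, s=-2, t=3   [111*(-2) + 82*(3) = 24]
q=1: r=5, s=3, t=-4   [111*(3) + 82*(-4) = 5]
q=4: r=4, s=-14, t=19   [111*(-14) + 82*(19) = 4]
q=1: r=1, s=17, t=-23   [111*(17) + 82*(-23) = 1]
q=4: r=0, s=-82, t=111   [111*(-82) + 82*(111) = 0]
GCD = 1 with t = -23, so 82*(-23) ≡ 1 (mod 111)
Inverse = -23 mod 111 = 88
Check: 82 * 88 = 7216 ≡ 1 (mod 111)

82^(-1) ≡ 88 (mod 111)


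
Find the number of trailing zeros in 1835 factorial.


floor(1835/5) = 367
floor(1835/25) = 73
floor(1835/125) = 14
floor(1835/625) = 2
Total = 456

456 trailing zeros


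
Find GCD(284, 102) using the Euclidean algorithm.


284 = 2 * 102 + 80
102 = 1 * 80 + 22
80 = 3 * 22 + 14
22 = 1 * 14 + 8
14 = 1 * 8 + 6
8 = 1 * 6 + 2
6 = 3 * 2 + 0
GCD = 2


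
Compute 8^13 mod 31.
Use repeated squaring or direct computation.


8^1 mod 31 = 8
8^2 mod 31 = 2
8^3 mod 31 = 16
8^4 mod 31 = 4
8^5 mod 31 = 1
8^6 mod 31 = 8
8^7 mod 31 = 2
8^8 mod 31 = 16
8^9 mod 31 = 4
8^10 mod 31 = 1
8^11 mod 31 = 8
8^12 mod 31 = 2
8^13 mod 31 = 16


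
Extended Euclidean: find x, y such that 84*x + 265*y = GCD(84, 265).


Tabular extended Euclidean (each row: r = 84*s + 265*t):
r=84, s=1, t=0
r=265, s=0, t=1
q=0: r=84, s=1, t=0   [84*(1) + 265*(0) = 84]
q=3: r=13, s=-3, t=1   [84*(-3) + 265*(1) = 13]
q=6: r=6, s=19, t=-6   [84*(19) + 265*(-6) = 6]
q=2: r=1, s=-41, t=13   [84*(-41) + 265*(13) = 1]
q=6: r=0, s=265, t=-84   [84*(265) + 265*(-84) = 0]
GCD = 1; from the row with r=1: x=-41, y=13
Check: 84*(-41) + 265*(13) = -3444 + 3445 = 1

GCD = 1, x = -41, y = 13


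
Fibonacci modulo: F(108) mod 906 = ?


F(k) mod 906 for k=1..108:
1, 1, 2, 3, 5, 8, 13, 21, 34, 55, 89, 144, 233, 377, 610, 81, 691, 772, 557, 423, 74, 497, 571, 162, 733, 895, 722, 711, 527, 332, 859, 285, 238, 523, 761, 378, 233, 611, 844, 549, 487, 130, 617, 747, 458, 299, 757, 150, 1, 151, 152, 303, 455, 758, 307, 159, 466, 625, 185, 810, 89, 899, 82, 75, 157, 232, 389, 621, 104, 725, 829, 648, 571, 313, 884, 291, 269, 560, 829, 483, 406, 889, 389, 372, 761, 227, 82, 309, 391, 700, 185, 885, 164, 143, 307, 450, 757, 301, 152, 453, 605, 152, 757, 3, 760, 763, 617, 474
F(108) mod 906 = 474


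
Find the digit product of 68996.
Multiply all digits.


6 × 8 × 9 × 9 × 6 = 23328


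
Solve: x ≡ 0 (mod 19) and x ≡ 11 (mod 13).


M = 19*13 = 247
M1 = M/19 = 13, M2 = M/13 = 19
M1^(-1) mod 19 = 3, M2^(-1) mod 13 = 11
x = 0*13*3 + 11*19*11 = 2299
2299 mod 247 = 76
Check: 76 mod 19 = 0 ✓, 76 mod 13 = 11 ✓

x ≡ 76 (mod 247)


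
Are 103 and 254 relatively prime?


Euclidean algorithm:
254 = 2 * 103 + 48
103 = 2 * 48 + 7
48 = 6 * 7 + 6
7 = 1 * 6 + 1
6 = 6 * 1 + 0
GCD(103, 254) = 1

Yes, coprime (GCD = 1)


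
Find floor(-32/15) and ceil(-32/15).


-32/15 = -2.1333
floor = -3
ceil = -2

floor = -3, ceil = -2


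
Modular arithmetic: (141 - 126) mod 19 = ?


141 - 126 = 15
15 mod 19 = 15


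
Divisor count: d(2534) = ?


2534 = 2^1 × 7^1 × 181^1
d(2534) = (1+1) × (1+1) × (1+1) = 8

8 divisors


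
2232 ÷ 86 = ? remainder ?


2232 = 86 * 25 + 82
Check: 2150 + 82 = 2232

q = 25, r = 82


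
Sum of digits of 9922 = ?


9 + 9 + 2 + 2 = 22


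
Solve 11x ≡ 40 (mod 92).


GCD(11, 92) = 1, unique solution
a^(-1) mod 92 = 67
x = 67 * 40 mod 92 = 12

x ≡ 12 (mod 92)


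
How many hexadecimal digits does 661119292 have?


661119292 in base 16 = 2767E13C
Number of digits = 8

8 digits (base 16)


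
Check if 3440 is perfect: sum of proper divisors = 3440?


Proper divisors of 3440: 1, 2, 4, 5, 8, 10, 16, 20, 40, 43, 80, 86, 172, 215, 344, 430, 688, 860, 1720
Sum = 1 + 2 + 4 + 5 + 8 + 10 + 16 + 20 + 40 + 43 + 80 + 86 + 172 + 215 + 344 + 430 + 688 + 860 + 1720 = 4744

No, 3440 is not perfect (4744 ≠ 3440)


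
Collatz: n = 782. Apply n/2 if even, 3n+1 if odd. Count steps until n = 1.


782 → 391 → 1174 → 587 → 1762 → 881 → 2644 → 1322 → 661 → 1984 → 992 → 496 → 248 → 124 → 62 → 31 → 94 → 47 → 142 → 71 → 214 → 107 → 322 → 161 → 484 → 242 → 121 → 364 → 182 → 91 → 274 → 137 → 412 → 206 → 103 → 310 → 155 → 466 → 233 → 700 → 350 → 175 → 526 → 263 → 790 → 395 → 1186 → 593 → 1780 → 890 → 445 → 1336 → 668 → 334 → 167 → 502 → 251 → 754 → 377 → 1132 → 566 → 283 → 850 → 425 → 1276 → 638 → 319 → 958 → 479 → 1438 → 719 → 2158 → 1079 → 3238 → 1619 → 4858 → 2429 → 7288 → 3644 → 1822 → 911 → 2734 → 1367 → 4102 → 2051 → 6154 → 3077 → 9232 → 4616 → 2308 → 1154 → 577 → 1732 → 866 → 433 → 1300 → 650 → 325 → 976 → 488 → 244 → 122 → 61 → 184 → 92 → 46 → 23 → 70 → 35 → 106 → 53 → 160 → 80 → 40 → 20 → 10 → 5 → 16 → 8 → 4 → 2 → 1
Total steps = 121

121 steps


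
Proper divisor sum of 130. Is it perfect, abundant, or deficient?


Proper divisors: 1, 2, 5, 10, 13, 26, 65
Sum = 1 + 2 + 5 + 10 + 13 + 26 + 65 = 122
122 < 130 → deficient

s(130) = 122 (deficient)


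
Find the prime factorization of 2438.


2438 / 2 = 1219
1219 / 23 = 53
53 / 53 = 1
2438 = 2 × 23 × 53


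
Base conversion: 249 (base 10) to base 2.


249 (base 10) = 249 (decimal)
249 (decimal) = 11111001 (base 2)


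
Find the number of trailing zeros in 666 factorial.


floor(666/5) = 133
floor(666/25) = 26
floor(666/125) = 5
floor(666/625) = 1
Total = 165

165 trailing zeros


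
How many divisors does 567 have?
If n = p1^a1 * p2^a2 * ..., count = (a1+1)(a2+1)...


567 = 3^4 × 7^1
d(567) = (4+1) × (1+1) = 10

10 divisors


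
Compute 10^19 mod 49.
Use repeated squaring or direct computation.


10^1 mod 49 = 10
10^2 mod 49 = 2
10^3 mod 49 = 20
10^4 mod 49 = 4
10^5 mod 49 = 40
10^6 mod 49 = 8
10^7 mod 49 = 31
10^8 mod 49 = 16
10^9 mod 49 = 13
10^10 mod 49 = 32
10^11 mod 49 = 26
10^12 mod 49 = 15
10^13 mod 49 = 3
10^14 mod 49 = 30
10^15 mod 49 = 6
10^16 mod 49 = 11
10^17 mod 49 = 12
10^18 mod 49 = 22
10^19 mod 49 = 24


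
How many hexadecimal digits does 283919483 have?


283919483 in base 16 = 10EC447B
Number of digits = 8

8 digits (base 16)


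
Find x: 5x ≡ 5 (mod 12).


GCD(5, 12) = 1, unique solution
a^(-1) mod 12 = 5
x = 5 * 5 mod 12 = 1

x ≡ 1 (mod 12)


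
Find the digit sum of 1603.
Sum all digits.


1 + 6 + 0 + 3 = 10


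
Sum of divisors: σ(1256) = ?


Divisors of 1256: 1, 2, 4, 8, 157, 314, 628, 1256
Sum = 1 + 2 + 4 + 8 + 157 + 314 + 628 + 1256 = 2370

σ(1256) = 2370


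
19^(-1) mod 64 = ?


Use the extended Euclidean algorithm on (64, 19); each row r = 64*s + 19*t:
r=64, s=1, t=0
r=19, s=0, t=1
q=3: r=7, s=1, t=-3   [64*(1) + 19*(-3) = 7]
q=2: r=5, s=-2, t=7   [64*(-2) + 19*(7) = 5]
q=1: r=2, s=3, t=-10   [64*(3) + 19*(-10) = 2]
q=2: r=1, s=-8, t=27   [64*(-8) + 19*(27) = 1]
q=2: r=0, s=19, t=-64   [64*(19) + 19*(-64) = 0]
GCD = 1 with t = 27, so 19*(27) ≡ 1 (mod 64)
Inverse = 27 mod 64 = 27
Check: 19 * 27 = 513 ≡ 1 (mod 64)

19^(-1) ≡ 27 (mod 64)


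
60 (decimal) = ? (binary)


60 (base 10) = 60 (decimal)
60 (decimal) = 111100 (base 2)


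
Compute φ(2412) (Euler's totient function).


2412 = 2^2 × 3^2 × 67
Prime factors: 2, 3, 67
φ(2412) = 2412 × (1-1/2) × (1-1/3) × (1-1/67)
= 2412 × 1/2 × 2/3 × 66/67 = 792

φ(2412) = 792


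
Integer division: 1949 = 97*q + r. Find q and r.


1949 = 97 * 20 + 9
Check: 1940 + 9 = 1949

q = 20, r = 9


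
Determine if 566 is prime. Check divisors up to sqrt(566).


566 / 2 = 283 (exact division)
566 is NOT prime.

No, 566 is not prime


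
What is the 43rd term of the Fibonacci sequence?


Sequence: 1, 1, 2, 3, 5, 8, 13, 21, 34, 55, 89, 144, 233, 377, 610, 987, 1597, 2584, 4181, 6765, 10946, 17711, 28657, 46368, 75025, 121393, 196418, 317811, 514229, 832040, 1346269, 2178309, 3524578, 5702887, 9227465, 14930352, 24157817, 39088169, 63245986, 102334155, 165580141, 267914296, 433494437
F(43) = 433494437


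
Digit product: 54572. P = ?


5 × 4 × 5 × 7 × 2 = 1400


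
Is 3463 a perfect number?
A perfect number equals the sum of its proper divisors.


Proper divisors of 3463: 1
Sum = 1 = 1

No, 3463 is not perfect (1 ≠ 3463)


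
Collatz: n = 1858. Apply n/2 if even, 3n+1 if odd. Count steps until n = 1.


1858 → 929 → 2788 → 1394 → 697 → 2092 → 1046 → 523 → 1570 → 785 → 2356 → 1178 → 589 → 1768 → 884 → 442 → 221 → 664 → 332 → 166 → 83 → 250 → 125 → 376 → 188 → 94 → 47 → 142 → 71 → 214 → 107 → 322 → 161 → 484 → 242 → 121 → 364 → 182 → 91 → 274 → 137 → 412 → 206 → 103 → 310 → 155 → 466 → 233 → 700 → 350 → 175 → 526 → 263 → 790 → 395 → 1186 → 593 → 1780 → 890 → 445 → 1336 → 668 → 334 → 167 → 502 → 251 → 754 → 377 → 1132 → 566 → 283 → 850 → 425 → 1276 → 638 → 319 → 958 → 479 → 1438 → 719 → 2158 → 1079 → 3238 → 1619 → 4858 → 2429 → 7288 → 3644 → 1822 → 911 → 2734 → 1367 → 4102 → 2051 → 6154 → 3077 → 9232 → 4616 → 2308 → 1154 → 577 → 1732 → 866 → 433 → 1300 → 650 → 325 → 976 → 488 → 244 → 122 → 61 → 184 → 92 → 46 → 23 → 70 → 35 → 106 → 53 → 160 → 80 → 40 → 20 → 10 → 5 → 16 → 8 → 4 → 2 → 1
Total steps = 130

130 steps


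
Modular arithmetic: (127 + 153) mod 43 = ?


127 + 153 = 280
280 mod 43 = 22


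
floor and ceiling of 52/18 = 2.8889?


52/18 = 2.8889
floor = 2
ceil = 3

floor = 2, ceil = 3


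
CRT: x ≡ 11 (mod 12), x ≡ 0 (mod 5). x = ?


M = 12*5 = 60
M1 = M/12 = 5, M2 = M/5 = 12
M1^(-1) mod 12 = 5, M2^(-1) mod 5 = 3
x = 11*5*5 + 0*12*3 = 275
275 mod 60 = 35
Check: 35 mod 12 = 11 ✓, 35 mod 5 = 0 ✓

x ≡ 35 (mod 60)


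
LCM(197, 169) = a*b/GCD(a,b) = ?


GCD(197, 169) = 1
LCM = 197*169/1 = 33293/1 = 33293

LCM = 33293


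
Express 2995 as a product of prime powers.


2995 / 5 = 599
599 / 599 = 1
2995 = 5 × 599


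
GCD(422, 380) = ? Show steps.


422 = 1 * 380 + 42
380 = 9 * 42 + 2
42 = 21 * 2 + 0
GCD = 2


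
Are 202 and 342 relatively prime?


Euclidean algorithm:
342 = 1 * 202 + 140
202 = 1 * 140 + 62
140 = 2 * 62 + 16
62 = 3 * 16 + 14
16 = 1 * 14 + 2
14 = 7 * 2 + 0
GCD(202, 342) = 2

No, not coprime (GCD = 2)


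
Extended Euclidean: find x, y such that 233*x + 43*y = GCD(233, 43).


Tabular extended Euclidean (each row: r = 233*s + 43*t):
r=233, s=1, t=0
r=43, s=0, t=1
q=5: r=18, s=1, t=-5   [233*(1) + 43*(-5) = 18]
q=2: r=7, s=-2, t=11   [233*(-2) + 43*(11) = 7]
q=2: r=4, s=5, t=-27   [233*(5) + 43*(-27) = 4]
q=1: r=3, s=-7, t=38   [233*(-7) + 43*(38) = 3]
q=1: r=1, s=12, t=-65   [233*(12) + 43*(-65) = 1]
q=3: r=0, s=-43, t=233   [233*(-43) + 43*(233) = 0]
GCD = 1; from the row with r=1: x=12, y=-65
Check: 233*(12) + 43*(-65) = 2796 - 2795 = 1

GCD = 1, x = 12, y = -65


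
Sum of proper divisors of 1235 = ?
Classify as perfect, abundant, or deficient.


Proper divisors: 1, 5, 13, 19, 65, 95, 247
Sum = 1 + 5 + 13 + 19 + 65 + 95 + 247 = 445
445 < 1235 → deficient

s(1235) = 445 (deficient)


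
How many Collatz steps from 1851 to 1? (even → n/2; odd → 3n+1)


1851 → 5554 → 2777 → 8332 → 4166 → 2083 → 6250 → 3125 → 9376 → 4688 → 2344 → 1172 → 586 → 293 → 880 → 440 → 220 → 110 → 55 → 166 → 83 → 250 → 125 → 376 → 188 → 94 → 47 → 142 → 71 → 214 → 107 → 322 → 161 → 484 → 242 → 121 → 364 → 182 → 91 → 274 → 137 → 412 → 206 → 103 → 310 → 155 → 466 → 233 → 700 → 350 → 175 → 526 → 263 → 790 → 395 → 1186 → 593 → 1780 → 890 → 445 → 1336 → 668 → 334 → 167 → 502 → 251 → 754 → 377 → 1132 → 566 → 283 → 850 → 425 → 1276 → 638 → 319 → 958 → 479 → 1438 → 719 → 2158 → 1079 → 3238 → 1619 → 4858 → 2429 → 7288 → 3644 → 1822 → 911 → 2734 → 1367 → 4102 → 2051 → 6154 → 3077 → 9232 → 4616 → 2308 → 1154 → 577 → 1732 → 866 → 433 → 1300 → 650 → 325 → 976 → 488 → 244 → 122 → 61 → 184 → 92 → 46 → 23 → 70 → 35 → 106 → 53 → 160 → 80 → 40 → 20 → 10 → 5 → 16 → 8 → 4 → 2 → 1
Total steps = 130

130 steps


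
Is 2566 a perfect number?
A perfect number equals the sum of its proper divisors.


Proper divisors of 2566: 1, 2, 1283
Sum = 1 + 2 + 1283 = 1286

No, 2566 is not perfect (1286 ≠ 2566)


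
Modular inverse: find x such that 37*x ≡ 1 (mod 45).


Use the extended Euclidean algorithm on (45, 37); each row r = 45*s + 37*t:
r=45, s=1, t=0
r=37, s=0, t=1
q=1: r=8, s=1, t=-1   [45*(1) + 37*(-1) = 8]
q=4: r=5, s=-4, t=5   [45*(-4) + 37*(5) = 5]
q=1: r=3, s=5, t=-6   [45*(5) + 37*(-6) = 3]
q=1: r=2, s=-9, t=11   [45*(-9) + 37*(11) = 2]
q=1: r=1, s=14, t=-17   [45*(14) + 37*(-17) = 1]
q=2: r=0, s=-37, t=45   [45*(-37) + 37*(45) = 0]
GCD = 1 with t = -17, so 37*(-17) ≡ 1 (mod 45)
Inverse = -17 mod 45 = 28
Check: 37 * 28 = 1036 ≡ 1 (mod 45)

37^(-1) ≡ 28 (mod 45)


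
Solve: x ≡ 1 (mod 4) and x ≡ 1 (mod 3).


M = 4*3 = 12
M1 = M/4 = 3, M2 = M/3 = 4
M1^(-1) mod 4 = 3, M2^(-1) mod 3 = 1
x = 1*3*3 + 1*4*1 = 13
13 mod 12 = 1
Check: 1 mod 4 = 1 ✓, 1 mod 3 = 1 ✓

x ≡ 1 (mod 12)


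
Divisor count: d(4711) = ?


4711 = 7^1 × 673^1
d(4711) = (1+1) × (1+1) = 4

4 divisors


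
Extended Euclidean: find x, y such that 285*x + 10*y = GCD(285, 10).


Tabular extended Euclidean (each row: r = 285*s + 10*t):
r=285, s=1, t=0
r=10, s=0, t=1
q=28: r=5, s=1, t=-28   [285*(1) + 10*(-28) = 5]
q=2: r=0, s=-2, t=57   [285*(-2) + 10*(57) = 0]
GCD = 5; from the row with r=5: x=1, y=-28
Check: 285*(1) + 10*(-28) = 285 - 280 = 5

GCD = 5, x = 1, y = -28


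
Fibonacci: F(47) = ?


Sequence: 1, 1, 2, 3, 5, 8, 13, 21, 34, 55, 89, 144, 233, 377, 610, 987, 1597, 2584, 4181, 6765, 10946, 17711, 28657, 46368, 75025, 121393, 196418, 317811, 514229, 832040, 1346269, 2178309, 3524578, 5702887, 9227465, 14930352, 24157817, 39088169, 63245986, 102334155, 165580141, 267914296, 433494437, 701408733, 1134903170, 1836311903, 2971215073
F(47) = 2971215073


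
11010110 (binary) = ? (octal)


11010110 (base 2) = 214 (decimal)
214 (decimal) = 326 (base 8)


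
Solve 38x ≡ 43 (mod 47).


GCD(38, 47) = 1, unique solution
a^(-1) mod 47 = 26
x = 26 * 43 mod 47 = 37

x ≡ 37 (mod 47)


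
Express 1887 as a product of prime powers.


1887 / 3 = 629
629 / 17 = 37
37 / 37 = 1
1887 = 3 × 17 × 37


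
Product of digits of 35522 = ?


3 × 5 × 5 × 2 × 2 = 300


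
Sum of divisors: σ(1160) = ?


Divisors of 1160: 1, 2, 4, 5, 8, 10, 20, 29, 40, 58, 116, 145, 232, 290, 580, 1160
Sum = 1 + 2 + 4 + 5 + 8 + 10 + 20 + 29 + 40 + 58 + 116 + 145 + 232 + 290 + 580 + 1160 = 2700

σ(1160) = 2700


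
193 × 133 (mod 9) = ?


193 × 133 = 25669
25669 mod 9 = 1


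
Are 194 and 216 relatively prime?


Euclidean algorithm:
216 = 1 * 194 + 22
194 = 8 * 22 + 18
22 = 1 * 18 + 4
18 = 4 * 4 + 2
4 = 2 * 2 + 0
GCD(194, 216) = 2

No, not coprime (GCD = 2)


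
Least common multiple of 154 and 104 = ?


GCD(154, 104) = 2
LCM = 154*104/2 = 16016/2 = 8008

LCM = 8008


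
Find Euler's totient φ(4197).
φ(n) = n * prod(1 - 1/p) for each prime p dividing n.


4197 = 3 × 1399
Prime factors: 3, 1399
φ(4197) = 4197 × (1-1/3) × (1-1/1399)
= 4197 × 2/3 × 1398/1399 = 2796

φ(4197) = 2796


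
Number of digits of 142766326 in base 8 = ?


142766326 in base 8 = 1040470366
Number of digits = 10

10 digits (base 8)


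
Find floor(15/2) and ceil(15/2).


15/2 = 7.5000
floor = 7
ceil = 8

floor = 7, ceil = 8


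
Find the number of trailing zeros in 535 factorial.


floor(535/5) = 107
floor(535/25) = 21
floor(535/125) = 4
Total = 132

132 trailing zeros


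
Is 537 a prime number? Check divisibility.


537 / 3 = 179 (exact division)
537 is NOT prime.

No, 537 is not prime


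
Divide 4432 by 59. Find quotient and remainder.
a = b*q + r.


4432 = 59 * 75 + 7
Check: 4425 + 7 = 4432

q = 75, r = 7


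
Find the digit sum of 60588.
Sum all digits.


6 + 0 + 5 + 8 + 8 = 27


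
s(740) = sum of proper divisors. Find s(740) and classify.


Proper divisors: 1, 2, 4, 5, 10, 20, 37, 74, 148, 185, 370
Sum = 1 + 2 + 4 + 5 + 10 + 20 + 37 + 74 + 148 + 185 + 370 = 856
856 > 740 → abundant

s(740) = 856 (abundant)


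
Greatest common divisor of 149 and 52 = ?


149 = 2 * 52 + 45
52 = 1 * 45 + 7
45 = 6 * 7 + 3
7 = 2 * 3 + 1
3 = 3 * 1 + 0
GCD = 1


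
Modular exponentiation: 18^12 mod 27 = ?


18^1 mod 27 = 18
18^2 mod 27 = 0
18^3 mod 27 = 0
18^4 mod 27 = 0
18^5 mod 27 = 0
18^6 mod 27 = 0
18^7 mod 27 = 0
18^8 mod 27 = 0
18^9 mod 27 = 0
18^10 mod 27 = 0
18^11 mod 27 = 0
18^12 mod 27 = 0


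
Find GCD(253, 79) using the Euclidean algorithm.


253 = 3 * 79 + 16
79 = 4 * 16 + 15
16 = 1 * 15 + 1
15 = 15 * 1 + 0
GCD = 1


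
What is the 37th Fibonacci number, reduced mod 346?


F(k) mod 346 for k=1..37:
1, 1, 2, 3, 5, 8, 13, 21, 34, 55, 89, 144, 233, 31, 264, 295, 213, 162, 29, 191, 220, 65, 285, 4, 289, 293, 236, 183, 73, 256, 329, 239, 222, 115, 337, 106, 97
F(37) mod 346 = 97
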